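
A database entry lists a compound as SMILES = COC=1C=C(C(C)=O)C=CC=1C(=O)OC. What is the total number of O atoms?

4

Scan the SMILES for O atoms (remember two-letter symbols like Cl and Br are single atoms).
Oxygen count: 4.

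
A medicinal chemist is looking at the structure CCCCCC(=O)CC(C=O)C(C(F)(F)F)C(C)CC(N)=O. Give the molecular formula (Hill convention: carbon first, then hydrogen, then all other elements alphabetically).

Walk through each heavy atom and fill implicit hydrogens from standard valence (C 4, N 3, O 2, S 2, halogen 1):
  atom 1: C, bond orders sum to 1 (valence 4) → 3 H
  atom 2: C, bond orders sum to 2 (valence 4) → 2 H
  atom 3: C, bond orders sum to 2 (valence 4) → 2 H
  atom 4: C, bond orders sum to 2 (valence 4) → 2 H
  atom 5: C, bond orders sum to 2 (valence 4) → 2 H
  atom 6: C, bond orders sum to 4 (valence 4) → 0 H
  atom 7: O, bond orders sum to 2 (valence 2) → 0 H
  atom 8: C, bond orders sum to 2 (valence 4) → 2 H
  atom 9: C, bond orders sum to 3 (valence 4) → 1 H
  atom 10: C, bond orders sum to 3 (valence 4) → 1 H
  atom 11: O, bond orders sum to 2 (valence 2) → 0 H
  atom 12: C, bond orders sum to 3 (valence 4) → 1 H
  atom 13: C, bond orders sum to 4 (valence 4) → 0 H
  atom 14: F (halogen, monovalent) → 0 H
  atom 15: F (halogen, monovalent) → 0 H
  atom 16: F (halogen, monovalent) → 0 H
  atom 17: C, bond orders sum to 3 (valence 4) → 1 H
  atom 18: C, bond orders sum to 1 (valence 4) → 3 H
  atom 19: C, bond orders sum to 2 (valence 4) → 2 H
  atom 20: C, bond orders sum to 4 (valence 4) → 0 H
  atom 21: N, bond orders sum to 1 (valence 3) → 2 H
  atom 22: O, bond orders sum to 2 (valence 2) → 0 H
Totals → C:15, H:24, F:3, N:1, O:3.
In Hill order: C15H24F3NO3.

C15H24F3NO3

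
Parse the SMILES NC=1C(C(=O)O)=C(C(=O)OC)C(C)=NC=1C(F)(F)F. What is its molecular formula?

C10H9F3N2O4

Walk through each heavy atom and fill implicit hydrogens from standard valence (C 4, N 3, O 2, S 2, halogen 1):
  atom 1: N, bond orders sum to 1 (valence 3) → 2 H
  atom 2: C, bond orders sum to 4 (valence 4) → 0 H
  atom 3: C, bond orders sum to 4 (valence 4) → 0 H
  atom 4: C, bond orders sum to 4 (valence 4) → 0 H
  atom 5: O, bond orders sum to 2 (valence 2) → 0 H
  atom 6: O, bond orders sum to 1 (valence 2) → 1 H
  atom 7: C, bond orders sum to 4 (valence 4) → 0 H
  atom 8: C, bond orders sum to 4 (valence 4) → 0 H
  atom 9: O, bond orders sum to 2 (valence 2) → 0 H
  atom 10: O, bond orders sum to 2 (valence 2) → 0 H
  atom 11: C, bond orders sum to 1 (valence 4) → 3 H
  atom 12: C, bond orders sum to 4 (valence 4) → 0 H
  atom 13: C, bond orders sum to 1 (valence 4) → 3 H
  atom 14: N, bond orders sum to 3 (valence 3) → 0 H
  atom 15: C, bond orders sum to 4 (valence 4) → 0 H
  atom 16: C, bond orders sum to 4 (valence 4) → 0 H
  atom 17: F (halogen, monovalent) → 0 H
  atom 18: F (halogen, monovalent) → 0 H
  atom 19: F (halogen, monovalent) → 0 H
Totals → C:10, H:9, F:3, N:2, O:4.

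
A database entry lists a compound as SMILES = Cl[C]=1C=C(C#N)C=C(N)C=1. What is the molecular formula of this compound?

C7H5ClN2

Walk through each heavy atom and fill implicit hydrogens from standard valence (C 4, N 3, O 2, S 2, halogen 1):
  atom 1: Cl (halogen, monovalent) → 0 H
  atom 2: C with explicit H count 0
  atom 3: C, bond orders sum to 3 (valence 4) → 1 H
  atom 4: C, bond orders sum to 4 (valence 4) → 0 H
  atom 5: C, bond orders sum to 4 (valence 4) → 0 H
  atom 6: N, bond orders sum to 3 (valence 3) → 0 H
  atom 7: C, bond orders sum to 3 (valence 4) → 1 H
  atom 8: C, bond orders sum to 4 (valence 4) → 0 H
  atom 9: N, bond orders sum to 1 (valence 3) → 2 H
  atom 10: C, bond orders sum to 3 (valence 4) → 1 H
Totals → C:7, H:5, Cl:1, N:2.
In Hill order: C7H5ClN2.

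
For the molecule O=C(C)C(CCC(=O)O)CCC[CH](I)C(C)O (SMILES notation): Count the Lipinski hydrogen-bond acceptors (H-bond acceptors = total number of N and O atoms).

N atoms: 0; O atoms: 4.
Lipinski HBA = 0 + 4 = 4.

4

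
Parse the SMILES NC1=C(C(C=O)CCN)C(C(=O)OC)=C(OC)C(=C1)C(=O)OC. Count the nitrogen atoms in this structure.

2

Scan the SMILES for N atoms (remember two-letter symbols like Cl and Br are single atoms).
Nitrogen count: 2.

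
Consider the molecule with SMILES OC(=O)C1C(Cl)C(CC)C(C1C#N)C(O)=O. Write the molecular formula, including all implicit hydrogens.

Walk through each heavy atom and fill implicit hydrogens from standard valence (C 4, N 3, O 2, S 2, halogen 1):
  atom 1: O, bond orders sum to 1 (valence 2) → 1 H
  atom 2: C, bond orders sum to 4 (valence 4) → 0 H
  atom 3: O, bond orders sum to 2 (valence 2) → 0 H
  atom 4: C, bond orders sum to 3 (valence 4) → 1 H
  atom 5: C, bond orders sum to 3 (valence 4) → 1 H
  atom 6: Cl (halogen, monovalent) → 0 H
  atom 7: C, bond orders sum to 3 (valence 4) → 1 H
  atom 8: C, bond orders sum to 2 (valence 4) → 2 H
  atom 9: C, bond orders sum to 1 (valence 4) → 3 H
  atom 10: C, bond orders sum to 3 (valence 4) → 1 H
  atom 11: C, bond orders sum to 3 (valence 4) → 1 H
  atom 12: C, bond orders sum to 4 (valence 4) → 0 H
  atom 13: N, bond orders sum to 3 (valence 3) → 0 H
  atom 14: C, bond orders sum to 4 (valence 4) → 0 H
  atom 15: O, bond orders sum to 1 (valence 2) → 1 H
  atom 16: O, bond orders sum to 2 (valence 2) → 0 H
Totals → C:10, H:12, Cl:1, N:1, O:4.

C10H12ClNO4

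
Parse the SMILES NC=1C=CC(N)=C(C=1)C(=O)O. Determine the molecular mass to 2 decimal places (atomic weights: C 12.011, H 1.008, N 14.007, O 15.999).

First, the molecular formula is C7H8N2O2 (counting implicit H from valence).
  C: 7 × 12.011 = 84.077
  H: 8 × 1.008 = 8.064
  N: 2 × 14.007 = 28.014
  O: 2 × 15.999 = 31.998
Sum: 7×12.011 + 8×1.008 + 2×14.007 + 2×15.999 = 152.153 → 152.15 g/mol.

152.15 g/mol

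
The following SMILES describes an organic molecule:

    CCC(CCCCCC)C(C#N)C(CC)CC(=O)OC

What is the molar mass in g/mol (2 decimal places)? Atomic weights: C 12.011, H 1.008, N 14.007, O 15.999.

281.44 g/mol

First, the molecular formula is C17H31NO2 (counting implicit H from valence).
  C: 17 × 12.011 = 204.187
  H: 31 × 1.008 = 31.248
  N: 1 × 14.007 = 14.007
  O: 2 × 15.999 = 31.998
Sum: 17×12.011 + 31×1.008 + 1×14.007 + 2×15.999 = 281.440 → 281.44 g/mol.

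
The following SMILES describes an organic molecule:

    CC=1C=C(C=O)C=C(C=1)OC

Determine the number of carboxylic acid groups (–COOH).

0

Scan the SMILES for the carboxylic acid motif — none present.
Groups that are present: 1 aldehyde, 1 ether.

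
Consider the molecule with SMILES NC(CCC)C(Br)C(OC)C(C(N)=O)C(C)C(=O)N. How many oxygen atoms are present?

3

Scan the SMILES for O atoms (remember two-letter symbols like Cl and Br are single atoms).
Oxygen count: 3.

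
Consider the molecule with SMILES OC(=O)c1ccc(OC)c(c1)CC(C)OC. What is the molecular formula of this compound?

Walk through each heavy atom and fill implicit hydrogens from standard valence (C 4, N 3, O 2, S 2, halogen 1); for lowercase aromatic atoms, an aromatic c carries 1 H when it has two neighbours and 0 H with three, and aromatic n carries 0 H:
  atom 1: O, bond orders sum to 1 (valence 2) → 1 H
  atom 2: C, bond orders sum to 4 (valence 4) → 0 H
  atom 3: O, bond orders sum to 2 (valence 2) → 0 H
  atom 4: aromatic c, 3 neighbours → 0 H
  atom 5: aromatic c, 2 neighbours → 1 H
  atom 6: aromatic c, 2 neighbours → 1 H
  atom 7: aromatic c, 3 neighbours → 0 H
  atom 8: O, bond orders sum to 2 (valence 2) → 0 H
  atom 9: C, bond orders sum to 1 (valence 4) → 3 H
  atom 10: aromatic c, 3 neighbours → 0 H
  atom 11: aromatic c, 2 neighbours → 1 H
  atom 12: C, bond orders sum to 2 (valence 4) → 2 H
  atom 13: C, bond orders sum to 3 (valence 4) → 1 H
  atom 14: C, bond orders sum to 1 (valence 4) → 3 H
  atom 15: O, bond orders sum to 2 (valence 2) → 0 H
  atom 16: C, bond orders sum to 1 (valence 4) → 3 H
Totals → C:12, H:16, O:4.
In Hill order: C12H16O4.

C12H16O4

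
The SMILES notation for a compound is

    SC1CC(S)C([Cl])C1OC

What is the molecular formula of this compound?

C6H11ClOS2

Walk through each heavy atom and fill implicit hydrogens from standard valence (C 4, N 3, O 2, S 2, halogen 1):
  atom 1: S, bond orders sum to 1 (valence 2) → 1 H
  atom 2: C, bond orders sum to 3 (valence 4) → 1 H
  atom 3: C, bond orders sum to 2 (valence 4) → 2 H
  atom 4: C, bond orders sum to 3 (valence 4) → 1 H
  atom 5: S, bond orders sum to 1 (valence 2) → 1 H
  atom 6: C, bond orders sum to 3 (valence 4) → 1 H
  atom 7: Cl with explicit H count 0
  atom 8: C, bond orders sum to 3 (valence 4) → 1 H
  atom 9: O, bond orders sum to 2 (valence 2) → 0 H
  atom 10: C, bond orders sum to 1 (valence 4) → 3 H
Totals → C:6, H:11, Cl:1, O:1, S:2.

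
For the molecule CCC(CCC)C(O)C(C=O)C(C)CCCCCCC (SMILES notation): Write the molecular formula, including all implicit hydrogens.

C18H36O2

Walk through each heavy atom and fill implicit hydrogens from standard valence (C 4, N 3, O 2, S 2, halogen 1):
  atom 1: C, bond orders sum to 1 (valence 4) → 3 H
  atom 2: C, bond orders sum to 2 (valence 4) → 2 H
  atom 3: C, bond orders sum to 3 (valence 4) → 1 H
  atom 4: C, bond orders sum to 2 (valence 4) → 2 H
  atom 5: C, bond orders sum to 2 (valence 4) → 2 H
  atom 6: C, bond orders sum to 1 (valence 4) → 3 H
  atom 7: C, bond orders sum to 3 (valence 4) → 1 H
  atom 8: O, bond orders sum to 1 (valence 2) → 1 H
  atom 9: C, bond orders sum to 3 (valence 4) → 1 H
  atom 10: C, bond orders sum to 3 (valence 4) → 1 H
  atom 11: O, bond orders sum to 2 (valence 2) → 0 H
  atom 12: C, bond orders sum to 3 (valence 4) → 1 H
  atom 13: C, bond orders sum to 1 (valence 4) → 3 H
  atom 14: C, bond orders sum to 2 (valence 4) → 2 H
  atom 15: C, bond orders sum to 2 (valence 4) → 2 H
  atom 16: C, bond orders sum to 2 (valence 4) → 2 H
  atom 17: C, bond orders sum to 2 (valence 4) → 2 H
  atom 18: C, bond orders sum to 2 (valence 4) → 2 H
  atom 19: C, bond orders sum to 2 (valence 4) → 2 H
  atom 20: C, bond orders sum to 1 (valence 4) → 3 H
Totals → C:18, H:36, O:2.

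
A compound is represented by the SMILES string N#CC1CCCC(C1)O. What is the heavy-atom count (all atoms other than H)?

Every atom symbol written in the SMILES (organic subset) is one heavy atom; implicit H are not written.
Heavy atoms by element → C:7, N:1, O:1.
Total: 9.

9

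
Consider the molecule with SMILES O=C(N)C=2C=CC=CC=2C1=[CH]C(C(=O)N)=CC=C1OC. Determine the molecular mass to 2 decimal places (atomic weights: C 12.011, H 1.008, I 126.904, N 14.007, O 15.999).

First, the molecular formula is C15H14N2O3 (counting implicit H from valence).
  C: 15 × 12.011 = 180.165
  H: 14 × 1.008 = 14.112
  N: 2 × 14.007 = 28.014
  O: 3 × 15.999 = 47.997
Sum: 15×12.011 + 14×1.008 + 2×14.007 + 3×15.999 = 270.288 → 270.29 g/mol.

270.29 g/mol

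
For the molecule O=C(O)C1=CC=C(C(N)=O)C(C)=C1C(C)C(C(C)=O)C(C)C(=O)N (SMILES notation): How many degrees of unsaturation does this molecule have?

8

Degree of unsaturation = (number of rings) + (number of π bonds).
Ring closures in the SMILES: 1.
π bonds: 7 double bonds (each 1 DoU) → 7 DoU from unsaturation.
Total DoU = 1 + 7 = 8.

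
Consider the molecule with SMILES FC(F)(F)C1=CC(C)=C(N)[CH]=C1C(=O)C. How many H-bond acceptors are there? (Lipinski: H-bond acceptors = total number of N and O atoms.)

N atoms: 1; O atoms: 1.
Lipinski HBA = 1 + 1 = 2.

2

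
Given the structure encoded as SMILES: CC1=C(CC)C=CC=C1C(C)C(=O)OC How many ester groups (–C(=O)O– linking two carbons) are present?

The ester motif appears at heavy-atom position 12 in the SMILES.
Ester count: 1.

1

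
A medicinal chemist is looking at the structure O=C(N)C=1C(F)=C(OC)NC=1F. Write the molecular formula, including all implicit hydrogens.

Walk through each heavy atom and fill implicit hydrogens from standard valence (C 4, N 3, O 2, S 2, halogen 1):
  atom 1: O, bond orders sum to 2 (valence 2) → 0 H
  atom 2: C, bond orders sum to 4 (valence 4) → 0 H
  atom 3: N, bond orders sum to 1 (valence 3) → 2 H
  atom 4: C, bond orders sum to 4 (valence 4) → 0 H
  atom 5: C, bond orders sum to 4 (valence 4) → 0 H
  atom 6: F (halogen, monovalent) → 0 H
  atom 7: C, bond orders sum to 4 (valence 4) → 0 H
  atom 8: O, bond orders sum to 2 (valence 2) → 0 H
  atom 9: C, bond orders sum to 1 (valence 4) → 3 H
  atom 10: N, bond orders sum to 2 (valence 3) → 1 H
  atom 11: C, bond orders sum to 4 (valence 4) → 0 H
  atom 12: F (halogen, monovalent) → 0 H
Totals → C:6, H:6, F:2, N:2, O:2.

C6H6F2N2O2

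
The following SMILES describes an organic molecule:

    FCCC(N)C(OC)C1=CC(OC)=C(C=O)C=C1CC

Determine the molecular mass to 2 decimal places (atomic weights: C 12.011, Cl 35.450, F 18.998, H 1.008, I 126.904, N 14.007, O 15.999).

First, the molecular formula is C15H22FNO3 (counting implicit H from valence).
  C: 15 × 12.011 = 180.165
  F: 1 × 18.998 = 18.998
  H: 22 × 1.008 = 22.176
  N: 1 × 14.007 = 14.007
  O: 3 × 15.999 = 47.997
Sum: 15×12.011 + 1×18.998 + 22×1.008 + 1×14.007 + 3×15.999 = 283.343 → 283.34 g/mol.

283.34 g/mol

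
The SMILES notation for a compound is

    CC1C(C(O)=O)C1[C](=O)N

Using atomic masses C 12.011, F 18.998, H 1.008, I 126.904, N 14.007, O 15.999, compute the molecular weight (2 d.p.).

First, the molecular formula is C6H9NO3 (counting implicit H from valence).
  C: 6 × 12.011 = 72.066
  H: 9 × 1.008 = 9.072
  N: 1 × 14.007 = 14.007
  O: 3 × 15.999 = 47.997
Sum: 6×12.011 + 9×1.008 + 1×14.007 + 3×15.999 = 143.142 → 143.14 g/mol.

143.14 g/mol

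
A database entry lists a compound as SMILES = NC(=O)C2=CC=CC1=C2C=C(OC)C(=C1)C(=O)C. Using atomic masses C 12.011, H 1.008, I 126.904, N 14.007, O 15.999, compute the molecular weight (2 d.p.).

243.26 g/mol

First, the molecular formula is C14H13NO3 (counting implicit H from valence).
  C: 14 × 12.011 = 168.154
  H: 13 × 1.008 = 13.104
  N: 1 × 14.007 = 14.007
  O: 3 × 15.999 = 47.997
Sum: 14×12.011 + 13×1.008 + 1×14.007 + 3×15.999 = 243.262 → 243.26 g/mol.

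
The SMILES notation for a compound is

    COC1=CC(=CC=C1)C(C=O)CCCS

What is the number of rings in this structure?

1

In SMILES, each pair of matching ring-closure digits denotes one ring-closing bond; the number of such bonds equals the number of independent rings.
Ring-closure bonds here: 1.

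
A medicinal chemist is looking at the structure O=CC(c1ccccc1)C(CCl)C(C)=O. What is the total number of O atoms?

Scan the SMILES for O atoms (remember two-letter symbols like Cl and Br are single atoms).
Oxygen count: 2.

2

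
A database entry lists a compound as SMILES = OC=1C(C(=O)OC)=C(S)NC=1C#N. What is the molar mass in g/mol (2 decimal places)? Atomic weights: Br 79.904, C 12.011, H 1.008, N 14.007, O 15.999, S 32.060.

198.20 g/mol

First, the molecular formula is C7H6N2O3S (counting implicit H from valence).
  C: 7 × 12.011 = 84.077
  H: 6 × 1.008 = 6.048
  N: 2 × 14.007 = 28.014
  O: 3 × 15.999 = 47.997
  S: 1 × 32.060 = 32.060
Sum: 7×12.011 + 6×1.008 + 2×14.007 + 3×15.999 + 1×32.060 = 198.196 → 198.20 g/mol.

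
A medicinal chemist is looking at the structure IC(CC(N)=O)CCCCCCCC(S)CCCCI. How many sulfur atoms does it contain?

Scan the SMILES for S atoms (remember two-letter symbols like Cl and Br are single atoms).
Sulfur count: 1.

1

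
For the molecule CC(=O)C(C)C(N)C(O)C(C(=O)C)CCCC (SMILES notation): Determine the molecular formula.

Walk through each heavy atom and fill implicit hydrogens from standard valence (C 4, N 3, O 2, S 2, halogen 1):
  atom 1: C, bond orders sum to 1 (valence 4) → 3 H
  atom 2: C, bond orders sum to 4 (valence 4) → 0 H
  atom 3: O, bond orders sum to 2 (valence 2) → 0 H
  atom 4: C, bond orders sum to 3 (valence 4) → 1 H
  atom 5: C, bond orders sum to 1 (valence 4) → 3 H
  atom 6: C, bond orders sum to 3 (valence 4) → 1 H
  atom 7: N, bond orders sum to 1 (valence 3) → 2 H
  atom 8: C, bond orders sum to 3 (valence 4) → 1 H
  atom 9: O, bond orders sum to 1 (valence 2) → 1 H
  atom 10: C, bond orders sum to 3 (valence 4) → 1 H
  atom 11: C, bond orders sum to 4 (valence 4) → 0 H
  atom 12: O, bond orders sum to 2 (valence 2) → 0 H
  atom 13: C, bond orders sum to 1 (valence 4) → 3 H
  atom 14: C, bond orders sum to 2 (valence 4) → 2 H
  atom 15: C, bond orders sum to 2 (valence 4) → 2 H
  atom 16: C, bond orders sum to 2 (valence 4) → 2 H
  atom 17: C, bond orders sum to 1 (valence 4) → 3 H
Totals → C:13, H:25, N:1, O:3.
In Hill order: C13H25NO3.

C13H25NO3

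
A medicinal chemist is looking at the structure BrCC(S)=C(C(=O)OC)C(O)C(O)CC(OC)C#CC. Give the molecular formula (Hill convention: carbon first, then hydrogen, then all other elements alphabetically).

Walk through each heavy atom and fill implicit hydrogens from standard valence (C 4, N 3, O 2, S 2, halogen 1):
  atom 1: Br (halogen, monovalent) → 0 H
  atom 2: C, bond orders sum to 2 (valence 4) → 2 H
  atom 3: C, bond orders sum to 4 (valence 4) → 0 H
  atom 4: S, bond orders sum to 1 (valence 2) → 1 H
  atom 5: C, bond orders sum to 4 (valence 4) → 0 H
  atom 6: C, bond orders sum to 4 (valence 4) → 0 H
  atom 7: O, bond orders sum to 2 (valence 2) → 0 H
  atom 8: O, bond orders sum to 2 (valence 2) → 0 H
  atom 9: C, bond orders sum to 1 (valence 4) → 3 H
  atom 10: C, bond orders sum to 3 (valence 4) → 1 H
  atom 11: O, bond orders sum to 1 (valence 2) → 1 H
  atom 12: C, bond orders sum to 3 (valence 4) → 1 H
  atom 13: O, bond orders sum to 1 (valence 2) → 1 H
  atom 14: C, bond orders sum to 2 (valence 4) → 2 H
  atom 15: C, bond orders sum to 3 (valence 4) → 1 H
  atom 16: O, bond orders sum to 2 (valence 2) → 0 H
  atom 17: C, bond orders sum to 1 (valence 4) → 3 H
  atom 18: C, bond orders sum to 4 (valence 4) → 0 H
  atom 19: C, bond orders sum to 4 (valence 4) → 0 H
  atom 20: C, bond orders sum to 1 (valence 4) → 3 H
Totals → C:13, H:19, Br:1, O:5, S:1.

C13H19BrO5S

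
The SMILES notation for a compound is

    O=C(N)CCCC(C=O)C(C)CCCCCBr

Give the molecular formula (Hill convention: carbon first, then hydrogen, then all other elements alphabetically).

C13H24BrNO2

Walk through each heavy atom and fill implicit hydrogens from standard valence (C 4, N 3, O 2, S 2, halogen 1):
  atom 1: O, bond orders sum to 2 (valence 2) → 0 H
  atom 2: C, bond orders sum to 4 (valence 4) → 0 H
  atom 3: N, bond orders sum to 1 (valence 3) → 2 H
  atom 4: C, bond orders sum to 2 (valence 4) → 2 H
  atom 5: C, bond orders sum to 2 (valence 4) → 2 H
  atom 6: C, bond orders sum to 2 (valence 4) → 2 H
  atom 7: C, bond orders sum to 3 (valence 4) → 1 H
  atom 8: C, bond orders sum to 3 (valence 4) → 1 H
  atom 9: O, bond orders sum to 2 (valence 2) → 0 H
  atom 10: C, bond orders sum to 3 (valence 4) → 1 H
  atom 11: C, bond orders sum to 1 (valence 4) → 3 H
  atom 12: C, bond orders sum to 2 (valence 4) → 2 H
  atom 13: C, bond orders sum to 2 (valence 4) → 2 H
  atom 14: C, bond orders sum to 2 (valence 4) → 2 H
  atom 15: C, bond orders sum to 2 (valence 4) → 2 H
  atom 16: C, bond orders sum to 2 (valence 4) → 2 H
  atom 17: Br (halogen, monovalent) → 0 H
Totals → C:13, H:24, Br:1, N:1, O:2.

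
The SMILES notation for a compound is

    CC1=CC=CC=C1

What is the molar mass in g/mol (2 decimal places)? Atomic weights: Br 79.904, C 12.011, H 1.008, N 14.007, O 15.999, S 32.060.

92.14 g/mol

First, the molecular formula is C7H8 (counting implicit H from valence).
  C: 7 × 12.011 = 84.077
  H: 8 × 1.008 = 8.064
Sum: 7×12.011 + 8×1.008 = 92.141 → 92.14 g/mol.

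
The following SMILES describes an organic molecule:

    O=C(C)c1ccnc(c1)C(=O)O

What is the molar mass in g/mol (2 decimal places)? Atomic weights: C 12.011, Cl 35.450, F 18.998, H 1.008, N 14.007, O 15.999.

165.15 g/mol

First, the molecular formula is C8H7NO3 (counting implicit H from valence).
  C: 8 × 12.011 = 96.088
  H: 7 × 1.008 = 7.056
  N: 1 × 14.007 = 14.007
  O: 3 × 15.999 = 47.997
Sum: 8×12.011 + 7×1.008 + 1×14.007 + 3×15.999 = 165.148 → 165.15 g/mol.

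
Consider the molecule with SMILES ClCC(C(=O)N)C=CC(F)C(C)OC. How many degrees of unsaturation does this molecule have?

Molecular formula: C9H15ClFNO2.
DoU = (2C + 2 + N − H − X) / 2, where X is the halogen count and O/S are ignored.
    = (2·9 + 2 + 1 − 15 − 2) / 2 = 4 / 2 = 2.

2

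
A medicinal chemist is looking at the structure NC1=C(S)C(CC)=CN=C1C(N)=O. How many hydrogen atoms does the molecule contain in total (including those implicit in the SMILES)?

Walk through each heavy atom and fill implicit hydrogens from standard valence (C 4, N 3, O 2, S 2, halogen 1):
  atom 1: N, bond orders sum to 1 (valence 3) → 2 H
  atom 2: C, bond orders sum to 4 (valence 4) → 0 H
  atom 3: C, bond orders sum to 4 (valence 4) → 0 H
  atom 4: S, bond orders sum to 1 (valence 2) → 1 H
  atom 5: C, bond orders sum to 4 (valence 4) → 0 H
  atom 6: C, bond orders sum to 2 (valence 4) → 2 H
  atom 7: C, bond orders sum to 1 (valence 4) → 3 H
  atom 8: C, bond orders sum to 3 (valence 4) → 1 H
  atom 9: N, bond orders sum to 3 (valence 3) → 0 H
  atom 10: C, bond orders sum to 4 (valence 4) → 0 H
  atom 11: C, bond orders sum to 4 (valence 4) → 0 H
  atom 12: N, bond orders sum to 1 (valence 3) → 2 H
  atom 13: O, bond orders sum to 2 (valence 2) → 0 H
Total hydrogens: 11.

11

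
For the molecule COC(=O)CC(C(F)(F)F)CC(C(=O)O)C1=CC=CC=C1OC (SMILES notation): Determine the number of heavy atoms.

23

Every atom symbol written in the SMILES (organic subset) is one heavy atom; implicit H are not written.
Heavy atoms by element → C:15, F:3, O:5.
Total: 23.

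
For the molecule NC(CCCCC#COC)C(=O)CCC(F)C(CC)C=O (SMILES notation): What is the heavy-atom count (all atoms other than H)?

21

Every atom symbol written in the SMILES (organic subset) is one heavy atom; implicit H are not written.
Heavy atoms by element → C:16, F:1, N:1, O:3.
Total: 21.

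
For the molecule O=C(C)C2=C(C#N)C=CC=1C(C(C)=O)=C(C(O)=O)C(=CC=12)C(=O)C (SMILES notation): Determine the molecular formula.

Walk through each heavy atom and fill implicit hydrogens from standard valence (C 4, N 3, O 2, S 2, halogen 1):
  atom 1: O, bond orders sum to 2 (valence 2) → 0 H
  atom 2: C, bond orders sum to 4 (valence 4) → 0 H
  atom 3: C, bond orders sum to 1 (valence 4) → 3 H
  atom 4: C, bond orders sum to 4 (valence 4) → 0 H
  atom 5: C, bond orders sum to 4 (valence 4) → 0 H
  atom 6: C, bond orders sum to 4 (valence 4) → 0 H
  atom 7: N, bond orders sum to 3 (valence 3) → 0 H
  atom 8: C, bond orders sum to 3 (valence 4) → 1 H
  atom 9: C, bond orders sum to 3 (valence 4) → 1 H
  atom 10: C, bond orders sum to 4 (valence 4) → 0 H
  atom 11: C, bond orders sum to 4 (valence 4) → 0 H
  atom 12: C, bond orders sum to 4 (valence 4) → 0 H
  atom 13: C, bond orders sum to 1 (valence 4) → 3 H
  atom 14: O, bond orders sum to 2 (valence 2) → 0 H
  atom 15: C, bond orders sum to 4 (valence 4) → 0 H
  atom 16: C, bond orders sum to 4 (valence 4) → 0 H
  atom 17: O, bond orders sum to 1 (valence 2) → 1 H
  atom 18: O, bond orders sum to 2 (valence 2) → 0 H
  atom 19: C, bond orders sum to 4 (valence 4) → 0 H
  atom 20: C, bond orders sum to 3 (valence 4) → 1 H
  atom 21: C, bond orders sum to 4 (valence 4) → 0 H
  atom 22: C, bond orders sum to 4 (valence 4) → 0 H
  atom 23: O, bond orders sum to 2 (valence 2) → 0 H
  atom 24: C, bond orders sum to 1 (valence 4) → 3 H
Totals → C:18, H:13, N:1, O:5.

C18H13NO5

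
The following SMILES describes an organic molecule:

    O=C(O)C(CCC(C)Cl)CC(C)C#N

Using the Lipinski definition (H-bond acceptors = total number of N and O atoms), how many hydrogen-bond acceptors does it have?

3

N atoms: 1; O atoms: 2.
Lipinski HBA = 1 + 2 = 3.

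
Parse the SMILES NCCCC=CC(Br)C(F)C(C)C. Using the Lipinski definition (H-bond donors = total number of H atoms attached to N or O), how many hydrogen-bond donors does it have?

2

Donors: find every N or O and count the H atoms it carries.
  atom 1 (N): bond orders sum to 1 → 2 H
Lipinski HBD = 2.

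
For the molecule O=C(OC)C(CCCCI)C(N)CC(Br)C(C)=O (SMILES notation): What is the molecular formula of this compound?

C12H21BrINO3

Walk through each heavy atom and fill implicit hydrogens from standard valence (C 4, N 3, O 2, S 2, halogen 1):
  atom 1: O, bond orders sum to 2 (valence 2) → 0 H
  atom 2: C, bond orders sum to 4 (valence 4) → 0 H
  atom 3: O, bond orders sum to 2 (valence 2) → 0 H
  atom 4: C, bond orders sum to 1 (valence 4) → 3 H
  atom 5: C, bond orders sum to 3 (valence 4) → 1 H
  atom 6: C, bond orders sum to 2 (valence 4) → 2 H
  atom 7: C, bond orders sum to 2 (valence 4) → 2 H
  atom 8: C, bond orders sum to 2 (valence 4) → 2 H
  atom 9: C, bond orders sum to 2 (valence 4) → 2 H
  atom 10: I (halogen, monovalent) → 0 H
  atom 11: C, bond orders sum to 3 (valence 4) → 1 H
  atom 12: N, bond orders sum to 1 (valence 3) → 2 H
  atom 13: C, bond orders sum to 2 (valence 4) → 2 H
  atom 14: C, bond orders sum to 3 (valence 4) → 1 H
  atom 15: Br (halogen, monovalent) → 0 H
  atom 16: C, bond orders sum to 4 (valence 4) → 0 H
  atom 17: C, bond orders sum to 1 (valence 4) → 3 H
  atom 18: O, bond orders sum to 2 (valence 2) → 0 H
Totals → C:12, H:21, Br:1, I:1, N:1, O:3.
In Hill order: C12H21BrINO3.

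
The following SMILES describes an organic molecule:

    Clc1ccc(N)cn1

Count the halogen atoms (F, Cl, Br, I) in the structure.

1

Halogen atoms appear at heavy-atom position 1 (1×Cl).
Other groups present: 1 primary amine.
Halogen count: 1.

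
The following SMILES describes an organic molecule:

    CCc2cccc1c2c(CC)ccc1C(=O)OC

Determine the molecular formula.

C16H18O2

Walk through each heavy atom and fill implicit hydrogens from standard valence (C 4, N 3, O 2, S 2, halogen 1); for lowercase aromatic atoms, an aromatic c carries 1 H when it has two neighbours and 0 H with three, and aromatic n carries 0 H:
  atom 1: C, bond orders sum to 1 (valence 4) → 3 H
  atom 2: C, bond orders sum to 2 (valence 4) → 2 H
  atom 3: aromatic c, 3 neighbours → 0 H
  atom 4: aromatic c, 2 neighbours → 1 H
  atom 5: aromatic c, 2 neighbours → 1 H
  atom 6: aromatic c, 2 neighbours → 1 H
  atom 7: aromatic c, 3 neighbours → 0 H
  atom 8: aromatic c, 3 neighbours → 0 H
  atom 9: aromatic c, 3 neighbours → 0 H
  atom 10: C, bond orders sum to 2 (valence 4) → 2 H
  atom 11: C, bond orders sum to 1 (valence 4) → 3 H
  atom 12: aromatic c, 2 neighbours → 1 H
  atom 13: aromatic c, 2 neighbours → 1 H
  atom 14: aromatic c, 3 neighbours → 0 H
  atom 15: C, bond orders sum to 4 (valence 4) → 0 H
  atom 16: O, bond orders sum to 2 (valence 2) → 0 H
  atom 17: O, bond orders sum to 2 (valence 2) → 0 H
  atom 18: C, bond orders sum to 1 (valence 4) → 3 H
Totals → C:16, H:18, O:2.
In Hill order: C16H18O2.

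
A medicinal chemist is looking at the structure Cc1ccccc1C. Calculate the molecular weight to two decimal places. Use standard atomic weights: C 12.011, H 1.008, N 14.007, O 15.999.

First, the molecular formula is C8H10 (counting implicit H from valence).
  C: 8 × 12.011 = 96.088
  H: 10 × 1.008 = 10.080
Sum: 8×12.011 + 10×1.008 = 106.168 → 106.17 g/mol.

106.17 g/mol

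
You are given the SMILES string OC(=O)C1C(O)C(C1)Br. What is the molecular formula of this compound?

C5H7BrO3

Walk through each heavy atom and fill implicit hydrogens from standard valence (C 4, N 3, O 2, S 2, halogen 1):
  atom 1: O, bond orders sum to 1 (valence 2) → 1 H
  atom 2: C, bond orders sum to 4 (valence 4) → 0 H
  atom 3: O, bond orders sum to 2 (valence 2) → 0 H
  atom 4: C, bond orders sum to 3 (valence 4) → 1 H
  atom 5: C, bond orders sum to 3 (valence 4) → 1 H
  atom 6: O, bond orders sum to 1 (valence 2) → 1 H
  atom 7: C, bond orders sum to 3 (valence 4) → 1 H
  atom 8: C, bond orders sum to 2 (valence 4) → 2 H
  atom 9: Br (halogen, monovalent) → 0 H
Totals → C:5, H:7, Br:1, O:3.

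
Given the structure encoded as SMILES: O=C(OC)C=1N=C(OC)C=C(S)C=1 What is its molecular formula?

C8H9NO3S

Walk through each heavy atom and fill implicit hydrogens from standard valence (C 4, N 3, O 2, S 2, halogen 1):
  atom 1: O, bond orders sum to 2 (valence 2) → 0 H
  atom 2: C, bond orders sum to 4 (valence 4) → 0 H
  atom 3: O, bond orders sum to 2 (valence 2) → 0 H
  atom 4: C, bond orders sum to 1 (valence 4) → 3 H
  atom 5: C, bond orders sum to 4 (valence 4) → 0 H
  atom 6: N, bond orders sum to 3 (valence 3) → 0 H
  atom 7: C, bond orders sum to 4 (valence 4) → 0 H
  atom 8: O, bond orders sum to 2 (valence 2) → 0 H
  atom 9: C, bond orders sum to 1 (valence 4) → 3 H
  atom 10: C, bond orders sum to 3 (valence 4) → 1 H
  atom 11: C, bond orders sum to 4 (valence 4) → 0 H
  atom 12: S, bond orders sum to 1 (valence 2) → 1 H
  atom 13: C, bond orders sum to 3 (valence 4) → 1 H
Totals → C:8, H:9, N:1, O:3, S:1.
In Hill order: C8H9NO3S.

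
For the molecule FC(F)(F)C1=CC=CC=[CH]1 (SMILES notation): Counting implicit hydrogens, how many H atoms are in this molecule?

5

Walk through each heavy atom and fill implicit hydrogens from standard valence (C 4, N 3, O 2, S 2, halogen 1):
  atom 1: F (halogen, monovalent) → 0 H
  atom 2: C, bond orders sum to 4 (valence 4) → 0 H
  atom 3: F (halogen, monovalent) → 0 H
  atom 4: F (halogen, monovalent) → 0 H
  atom 5: C, bond orders sum to 4 (valence 4) → 0 H
  atom 6: C, bond orders sum to 3 (valence 4) → 1 H
  atom 7: C, bond orders sum to 3 (valence 4) → 1 H
  atom 8: C, bond orders sum to 3 (valence 4) → 1 H
  atom 9: C, bond orders sum to 3 (valence 4) → 1 H
  atom 10: C with explicit H count 1
Total hydrogens: 5.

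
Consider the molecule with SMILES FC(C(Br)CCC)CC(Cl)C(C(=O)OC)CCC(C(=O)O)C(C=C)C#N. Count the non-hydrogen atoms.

Every atom symbol written in the SMILES (organic subset) is one heavy atom; implicit H are not written.
Heavy atoms by element → Br:1, C:18, Cl:1, F:1, N:1, O:4.
Total: 26.

26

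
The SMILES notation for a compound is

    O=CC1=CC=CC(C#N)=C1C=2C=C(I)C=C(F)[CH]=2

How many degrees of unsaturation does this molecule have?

11

Degree of unsaturation = (number of rings) + (number of π bonds).
Ring closures in the SMILES: 2.
π bonds: 7 double bonds (each 1 DoU), 1 triple bond (each 2 DoU) → 9 DoU from unsaturation.
Total DoU = 2 + 9 = 11.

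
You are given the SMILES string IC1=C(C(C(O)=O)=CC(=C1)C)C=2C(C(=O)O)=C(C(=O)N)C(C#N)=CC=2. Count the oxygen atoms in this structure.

Scan the SMILES for O atoms (remember two-letter symbols like Cl and Br are single atoms).
Oxygen count: 5.

5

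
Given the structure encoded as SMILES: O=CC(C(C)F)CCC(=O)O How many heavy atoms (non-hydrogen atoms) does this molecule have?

11

Every atom symbol written in the SMILES (organic subset) is one heavy atom; implicit H are not written.
Heavy atoms by element → C:7, F:1, O:3.
Total: 11.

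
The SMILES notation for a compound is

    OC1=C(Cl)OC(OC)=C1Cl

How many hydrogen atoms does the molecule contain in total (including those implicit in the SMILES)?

Walk through each heavy atom and fill implicit hydrogens from standard valence (C 4, N 3, O 2, S 2, halogen 1):
  atom 1: O, bond orders sum to 1 (valence 2) → 1 H
  atom 2: C, bond orders sum to 4 (valence 4) → 0 H
  atom 3: C, bond orders sum to 4 (valence 4) → 0 H
  atom 4: Cl (halogen, monovalent) → 0 H
  atom 5: O, bond orders sum to 2 (valence 2) → 0 H
  atom 6: C, bond orders sum to 4 (valence 4) → 0 H
  atom 7: O, bond orders sum to 2 (valence 2) → 0 H
  atom 8: C, bond orders sum to 1 (valence 4) → 3 H
  atom 9: C, bond orders sum to 4 (valence 4) → 0 H
  atom 10: Cl (halogen, monovalent) → 0 H
Total hydrogens: 4.

4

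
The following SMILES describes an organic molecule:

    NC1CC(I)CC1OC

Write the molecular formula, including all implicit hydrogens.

C6H12INO

Walk through each heavy atom and fill implicit hydrogens from standard valence (C 4, N 3, O 2, S 2, halogen 1):
  atom 1: N, bond orders sum to 1 (valence 3) → 2 H
  atom 2: C, bond orders sum to 3 (valence 4) → 1 H
  atom 3: C, bond orders sum to 2 (valence 4) → 2 H
  atom 4: C, bond orders sum to 3 (valence 4) → 1 H
  atom 5: I (halogen, monovalent) → 0 H
  atom 6: C, bond orders sum to 2 (valence 4) → 2 H
  atom 7: C, bond orders sum to 3 (valence 4) → 1 H
  atom 8: O, bond orders sum to 2 (valence 2) → 0 H
  atom 9: C, bond orders sum to 1 (valence 4) → 3 H
Totals → C:6, H:12, I:1, N:1, O:1.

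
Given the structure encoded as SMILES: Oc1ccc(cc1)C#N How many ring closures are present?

In SMILES, each pair of matching ring-closure digits denotes one ring-closing bond; the number of such bonds equals the number of independent rings.
Ring-closure bonds here: 1.

1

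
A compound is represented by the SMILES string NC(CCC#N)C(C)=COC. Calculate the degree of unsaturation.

Molecular formula: C8H14N2O.
DoU = (2C + 2 + N − H − X) / 2, where X is the halogen count and O/S are ignored.
    = (2·8 + 2 + 2 − 14 − 0) / 2 = 6 / 2 = 3.

3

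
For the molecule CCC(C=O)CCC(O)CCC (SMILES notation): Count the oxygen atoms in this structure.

Scan the SMILES for O atoms (remember two-letter symbols like Cl and Br are single atoms).
Oxygen count: 2.

2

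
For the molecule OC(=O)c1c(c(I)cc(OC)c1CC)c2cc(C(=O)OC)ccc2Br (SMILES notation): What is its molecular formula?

Walk through each heavy atom and fill implicit hydrogens from standard valence (C 4, N 3, O 2, S 2, halogen 1); for lowercase aromatic atoms, an aromatic c carries 1 H when it has two neighbours and 0 H with three, and aromatic n carries 0 H:
  atom 1: O, bond orders sum to 1 (valence 2) → 1 H
  atom 2: C, bond orders sum to 4 (valence 4) → 0 H
  atom 3: O, bond orders sum to 2 (valence 2) → 0 H
  atom 4: aromatic c, 3 neighbours → 0 H
  atom 5: aromatic c, 3 neighbours → 0 H
  atom 6: aromatic c, 3 neighbours → 0 H
  atom 7: I (halogen, monovalent) → 0 H
  atom 8: aromatic c, 2 neighbours → 1 H
  atom 9: aromatic c, 3 neighbours → 0 H
  atom 10: O, bond orders sum to 2 (valence 2) → 0 H
  atom 11: C, bond orders sum to 1 (valence 4) → 3 H
  atom 12: aromatic c, 3 neighbours → 0 H
  atom 13: C, bond orders sum to 2 (valence 4) → 2 H
  atom 14: C, bond orders sum to 1 (valence 4) → 3 H
  atom 15: aromatic c, 3 neighbours → 0 H
  atom 16: aromatic c, 2 neighbours → 1 H
  atom 17: aromatic c, 3 neighbours → 0 H
  atom 18: C, bond orders sum to 4 (valence 4) → 0 H
  atom 19: O, bond orders sum to 2 (valence 2) → 0 H
  atom 20: O, bond orders sum to 2 (valence 2) → 0 H
  atom 21: C, bond orders sum to 1 (valence 4) → 3 H
  atom 22: aromatic c, 2 neighbours → 1 H
  atom 23: aromatic c, 2 neighbours → 1 H
  atom 24: aromatic c, 3 neighbours → 0 H
  atom 25: Br (halogen, monovalent) → 0 H
Totals → C:18, H:16, Br:1, I:1, O:5.

C18H16BrIO5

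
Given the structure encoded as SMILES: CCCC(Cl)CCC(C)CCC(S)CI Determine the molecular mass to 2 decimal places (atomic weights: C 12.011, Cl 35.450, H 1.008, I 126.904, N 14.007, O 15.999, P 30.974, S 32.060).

362.74 g/mol

First, the molecular formula is C12H24ClIS (counting implicit H from valence).
  C: 12 × 12.011 = 144.132
  Cl: 1 × 35.450 = 35.450
  H: 24 × 1.008 = 24.192
  I: 1 × 126.904 = 126.904
  S: 1 × 32.060 = 32.060
Sum: 12×12.011 + 1×35.450 + 24×1.008 + 1×126.904 + 1×32.060 = 362.738 → 362.74 g/mol.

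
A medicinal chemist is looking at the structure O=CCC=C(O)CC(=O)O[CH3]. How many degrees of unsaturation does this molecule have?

Molecular formula: C7H10O4.
DoU = (2C + 2 + N − H − X) / 2, where X is the halogen count and O/S are ignored.
    = (2·7 + 2 + 0 − 10 − 0) / 2 = 6 / 2 = 3.

3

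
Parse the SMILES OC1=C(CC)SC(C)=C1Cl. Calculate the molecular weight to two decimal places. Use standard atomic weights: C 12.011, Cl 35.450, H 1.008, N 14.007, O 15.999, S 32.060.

176.66 g/mol

First, the molecular formula is C7H9ClOS (counting implicit H from valence).
  C: 7 × 12.011 = 84.077
  Cl: 1 × 35.450 = 35.450
  H: 9 × 1.008 = 9.072
  O: 1 × 15.999 = 15.999
  S: 1 × 32.060 = 32.060
Sum: 7×12.011 + 1×35.450 + 9×1.008 + 1×15.999 + 1×32.060 = 176.658 → 176.66 g/mol.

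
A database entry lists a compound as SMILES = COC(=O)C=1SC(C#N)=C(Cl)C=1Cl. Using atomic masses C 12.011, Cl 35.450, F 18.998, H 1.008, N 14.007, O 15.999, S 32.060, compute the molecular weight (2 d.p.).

First, the molecular formula is C7H3Cl2NO2S (counting implicit H from valence).
  C: 7 × 12.011 = 84.077
  Cl: 2 × 35.450 = 70.900
  H: 3 × 1.008 = 3.024
  N: 1 × 14.007 = 14.007
  O: 2 × 15.999 = 31.998
  S: 1 × 32.060 = 32.060
Sum: 7×12.011 + 2×35.450 + 3×1.008 + 1×14.007 + 2×15.999 + 1×32.060 = 236.066 → 236.07 g/mol.

236.07 g/mol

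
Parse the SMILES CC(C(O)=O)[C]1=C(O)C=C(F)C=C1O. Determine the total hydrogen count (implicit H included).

Walk through each heavy atom and fill implicit hydrogens from standard valence (C 4, N 3, O 2, S 2, halogen 1):
  atom 1: C, bond orders sum to 1 (valence 4) → 3 H
  atom 2: C, bond orders sum to 3 (valence 4) → 1 H
  atom 3: C, bond orders sum to 4 (valence 4) → 0 H
  atom 4: O, bond orders sum to 1 (valence 2) → 1 H
  atom 5: O, bond orders sum to 2 (valence 2) → 0 H
  atom 6: C with explicit H count 0
  atom 7: C, bond orders sum to 4 (valence 4) → 0 H
  atom 8: O, bond orders sum to 1 (valence 2) → 1 H
  atom 9: C, bond orders sum to 3 (valence 4) → 1 H
  atom 10: C, bond orders sum to 4 (valence 4) → 0 H
  atom 11: F (halogen, monovalent) → 0 H
  atom 12: C, bond orders sum to 3 (valence 4) → 1 H
  atom 13: C, bond orders sum to 4 (valence 4) → 0 H
  atom 14: O, bond orders sum to 1 (valence 2) → 1 H
Total hydrogens: 9.

9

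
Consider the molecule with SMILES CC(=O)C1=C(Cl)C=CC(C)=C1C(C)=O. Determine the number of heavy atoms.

14

Every atom symbol written in the SMILES (organic subset) is one heavy atom; implicit H are not written.
Heavy atoms by element → C:11, Cl:1, O:2.
Total: 14.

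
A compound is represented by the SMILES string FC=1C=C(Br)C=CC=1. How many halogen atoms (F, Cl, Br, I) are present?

2

Halogen atoms appear at heavy-atom positions 1, 5 (1×Br, 1×F).
Halogen count: 2.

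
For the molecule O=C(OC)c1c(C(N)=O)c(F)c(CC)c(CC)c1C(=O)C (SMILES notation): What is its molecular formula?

Walk through each heavy atom and fill implicit hydrogens from standard valence (C 4, N 3, O 2, S 2, halogen 1); for lowercase aromatic atoms, an aromatic c carries 1 H when it has two neighbours and 0 H with three, and aromatic n carries 0 H:
  atom 1: O, bond orders sum to 2 (valence 2) → 0 H
  atom 2: C, bond orders sum to 4 (valence 4) → 0 H
  atom 3: O, bond orders sum to 2 (valence 2) → 0 H
  atom 4: C, bond orders sum to 1 (valence 4) → 3 H
  atom 5: aromatic c, 3 neighbours → 0 H
  atom 6: aromatic c, 3 neighbours → 0 H
  atom 7: C, bond orders sum to 4 (valence 4) → 0 H
  atom 8: N, bond orders sum to 1 (valence 3) → 2 H
  atom 9: O, bond orders sum to 2 (valence 2) → 0 H
  atom 10: aromatic c, 3 neighbours → 0 H
  atom 11: F (halogen, monovalent) → 0 H
  atom 12: aromatic c, 3 neighbours → 0 H
  atom 13: C, bond orders sum to 2 (valence 4) → 2 H
  atom 14: C, bond orders sum to 1 (valence 4) → 3 H
  atom 15: aromatic c, 3 neighbours → 0 H
  atom 16: C, bond orders sum to 2 (valence 4) → 2 H
  atom 17: C, bond orders sum to 1 (valence 4) → 3 H
  atom 18: aromatic c, 3 neighbours → 0 H
  atom 19: C, bond orders sum to 4 (valence 4) → 0 H
  atom 20: O, bond orders sum to 2 (valence 2) → 0 H
  atom 21: C, bond orders sum to 1 (valence 4) → 3 H
Totals → C:15, H:18, F:1, N:1, O:4.

C15H18FNO4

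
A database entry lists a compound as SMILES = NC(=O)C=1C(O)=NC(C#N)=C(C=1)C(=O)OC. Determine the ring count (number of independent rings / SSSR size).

1

In SMILES, each pair of matching ring-closure digits denotes one ring-closing bond; the number of such bonds equals the number of independent rings.
Ring-closure bonds here: 1.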